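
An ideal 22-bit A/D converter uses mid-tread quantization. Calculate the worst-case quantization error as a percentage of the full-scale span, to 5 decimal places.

0.00001 %

Rounding → worst-case error = ½ LSB = V_FS/2^23, so 100/8388608 = 1.19209e-05 % of full scale.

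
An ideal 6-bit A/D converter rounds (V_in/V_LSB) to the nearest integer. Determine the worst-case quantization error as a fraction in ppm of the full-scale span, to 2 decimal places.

Rounding → worst-case error = ½ LSB = V_FS/2^7, so 1e+06/128 = 7812.5 ppm of full scale.

7812.50 ppm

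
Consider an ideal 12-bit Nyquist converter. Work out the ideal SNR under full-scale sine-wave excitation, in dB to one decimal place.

74.0 dB

SNR ≈ 6.02·N + 1.76 dB = 6.02·12 + 1.76 = 74.00 dB.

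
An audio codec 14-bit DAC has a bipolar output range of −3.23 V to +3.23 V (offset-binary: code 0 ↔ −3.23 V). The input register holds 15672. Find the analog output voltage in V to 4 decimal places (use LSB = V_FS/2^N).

2.9493 V

LSB = 6.46 V / 2^14 = 394.29 µV.
V_out = (−3.23) + 15672 × 0.000394287 V = 2.94927 V.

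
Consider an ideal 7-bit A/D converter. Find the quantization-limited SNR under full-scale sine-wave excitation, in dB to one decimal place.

43.9 dB

SNR ≈ 6.02·N + 1.76 dB = 6.02·7 + 1.76 = 43.90 dB.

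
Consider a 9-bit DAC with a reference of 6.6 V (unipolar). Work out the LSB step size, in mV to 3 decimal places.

Full-scale span = 6.6 V.
LSB = 6.6 / 2^9 = 6.6 / 512 = 0.0128906 V = 12.891 mV.

12.891 mV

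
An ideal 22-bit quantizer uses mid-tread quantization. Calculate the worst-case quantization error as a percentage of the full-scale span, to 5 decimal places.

Rounding → worst-case error = ½ LSB = V_FS/2^23, so 100/8388608 = 1.19209e-05 % of full scale.

0.00001 %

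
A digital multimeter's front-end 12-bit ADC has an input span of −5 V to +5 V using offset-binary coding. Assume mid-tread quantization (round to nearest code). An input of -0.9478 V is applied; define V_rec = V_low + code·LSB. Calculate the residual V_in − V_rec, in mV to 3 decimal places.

One LSB is 10 V / 4096 = 2.441 mV.
(-0.9478 − (−5))/0.00244141 = 1659.7811; round gives code 1660.
Reconstructed: -0.94726562 V.
V_in − V_rec = -0.000534375 V = -0.534 mV.

-0.534 mV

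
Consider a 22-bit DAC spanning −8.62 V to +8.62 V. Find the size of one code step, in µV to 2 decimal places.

4.11 µV

Full-scale span = 17.24 V.
LSB = 17.24 / 2^22 = 17.24 / 4194304 = 4.11034e-06 V = 4.11 µV.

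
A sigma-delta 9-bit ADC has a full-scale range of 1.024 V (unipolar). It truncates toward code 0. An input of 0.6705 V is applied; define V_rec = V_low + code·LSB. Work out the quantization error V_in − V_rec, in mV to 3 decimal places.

0.500 mV

Step size: 1.024 V ÷ 2^9 = 2.000 mV.
Scaled input = 335.2500 LSBs, so code = 335.
Code 335 maps back to 0 + 335×0.002 V = 0.67 V.
V_in − V_rec = 0.0005 V = 0.500 mV.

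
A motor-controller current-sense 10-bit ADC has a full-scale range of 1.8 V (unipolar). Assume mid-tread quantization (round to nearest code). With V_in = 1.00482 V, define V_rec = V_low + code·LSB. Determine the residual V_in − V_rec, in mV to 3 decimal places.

Step size: 1.8 V ÷ 2^10 = 1.758 mV.
(1.00482 − 0)/0.00175781 = 571.6309; round gives code 572.
Code 572 maps back to 0 + 572×0.00175781 V = 1.0054687 V.
V_in − V_rec = -0.00064875 V = -0.649 mV.

-0.649 mV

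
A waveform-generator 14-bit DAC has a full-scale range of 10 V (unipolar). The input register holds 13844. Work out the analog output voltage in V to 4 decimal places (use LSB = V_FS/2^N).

8.4497 V

LSB = 10 V / 2^14 = 0.610 mV.
V_out = 0 + 13844 × 0.000610352 V = 8.44971 V.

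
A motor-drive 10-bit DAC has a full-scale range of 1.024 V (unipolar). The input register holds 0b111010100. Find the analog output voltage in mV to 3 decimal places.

468.000 mV

LSB = 1.024 V / 2^10 = 1.000 mV.
Code 0b111010100 = 468 decimal.
V_out = 0 + 468 × 0.001 V = 0.468 V.
= 468.000 mV.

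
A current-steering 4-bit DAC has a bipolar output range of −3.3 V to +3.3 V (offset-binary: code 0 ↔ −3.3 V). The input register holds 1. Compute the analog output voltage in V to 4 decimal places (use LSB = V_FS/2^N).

LSB = 6.6 V / 2^4 = 412.500 mV.
V_out = (−3.3) + 1 × 0.4125 V = -2.8875 V.

-2.8875 V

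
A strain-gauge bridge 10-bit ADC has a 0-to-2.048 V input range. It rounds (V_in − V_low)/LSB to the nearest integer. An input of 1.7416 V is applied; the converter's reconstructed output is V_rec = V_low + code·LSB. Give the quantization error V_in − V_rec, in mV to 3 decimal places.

-0.400 mV

Step size: 2.048 V ÷ 2^10 = 2.000 mV.
Scaled input = 870.8000 LSBs, so code = 871.
Reconstructed: 1.742 V.
Difference: -0.0004 V → -0.400 mV.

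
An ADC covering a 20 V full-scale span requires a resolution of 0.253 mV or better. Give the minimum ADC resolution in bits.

Number of steps required ≥ 20 V / 0.253 mV = 79051.38.
Need 2^N ≥ 79051.38; 2^16 = 65536, 2^17 = 131072.
Minimum N = 17.

17 bits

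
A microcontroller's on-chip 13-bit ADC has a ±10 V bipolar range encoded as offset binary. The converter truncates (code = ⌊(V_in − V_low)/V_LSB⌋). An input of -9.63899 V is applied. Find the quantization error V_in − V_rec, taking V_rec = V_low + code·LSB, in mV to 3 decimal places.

Step size: 20 V ÷ 2^13 = 2.441 mV.
Scaled input = 147.8697 LSBs, so code = 147.
V_rec = (−10) + 147·0.00244141 = -9.6411133 V.
Error = -9.63899 − (−9.6411133) = 0.00212328 V = 2.123 mV.

2.123 mV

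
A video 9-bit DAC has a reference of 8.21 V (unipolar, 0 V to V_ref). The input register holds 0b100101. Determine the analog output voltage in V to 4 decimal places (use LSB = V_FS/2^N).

LSB = 8.21 V / 2^9 = 16.035 mV.
Code 0b100101 = 37 decimal.
V_out = 0 + 37 × 0.0160352 V = 0.593301 V.

0.5933 V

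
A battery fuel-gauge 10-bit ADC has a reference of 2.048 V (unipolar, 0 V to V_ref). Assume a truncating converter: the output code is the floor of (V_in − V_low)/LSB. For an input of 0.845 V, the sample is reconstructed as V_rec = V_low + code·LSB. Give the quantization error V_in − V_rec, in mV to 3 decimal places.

One LSB is 2.048 V / 1024 = 2.000 mV.
(0.845 − 0)/0.002 = 422.5000; ⌊·⌋ gives code 422.
Reconstructed: 0.844 V.
Difference: 0.001 V → 1.000 mV.

1.000 mV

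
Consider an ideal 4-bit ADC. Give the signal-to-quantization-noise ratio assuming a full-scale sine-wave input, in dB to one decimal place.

SNR ≈ 6.02·N + 1.76 dB = 6.02·4 + 1.76 = 25.84 dB.

25.8 dB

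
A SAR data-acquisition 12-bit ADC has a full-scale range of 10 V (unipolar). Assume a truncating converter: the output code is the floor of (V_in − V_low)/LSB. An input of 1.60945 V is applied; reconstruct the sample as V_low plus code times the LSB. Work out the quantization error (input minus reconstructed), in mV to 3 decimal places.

0.563 mV

One LSB is 10 V / 4096 = 2.441 mV.
Scaled input = 659.2307 LSBs, so code = 659.
V_rec = 0 + 659·0.00244141 = 1.6088867 V.
Difference: 0.000563281 V → 0.563 mV.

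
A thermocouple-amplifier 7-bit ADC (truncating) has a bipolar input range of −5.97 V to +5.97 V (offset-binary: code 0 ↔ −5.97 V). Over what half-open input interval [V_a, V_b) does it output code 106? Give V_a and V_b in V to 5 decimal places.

[3.91781 V, 4.01109 V)

LSB = 11.94/2^7 = 93.281 mV.
V_a = V_low + 106·LSB = 3.91781 V; V_b = V_low + 107·LSB = 4.01109 V.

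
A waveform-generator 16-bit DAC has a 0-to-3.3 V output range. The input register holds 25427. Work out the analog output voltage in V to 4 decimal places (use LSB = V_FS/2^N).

1.2804 V

LSB = 3.3 V / 2^16 = 50.35 µV.
V_out = 0 + 25427 × 5.0354e-05 V = 1.28035 V.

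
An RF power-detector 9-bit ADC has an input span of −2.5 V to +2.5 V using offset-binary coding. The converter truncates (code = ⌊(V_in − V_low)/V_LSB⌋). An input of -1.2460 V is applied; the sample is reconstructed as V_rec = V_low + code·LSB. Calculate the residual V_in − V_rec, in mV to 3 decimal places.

One LSB is 5 V / 512 = 9.766 mV.
Scaled input = 128.4096 LSBs, so code = 128.
V_rec = (−2.5) + 128·0.00976562 = -1.25 V.
Difference: 0.004 V → 4.000 mV.

4.000 mV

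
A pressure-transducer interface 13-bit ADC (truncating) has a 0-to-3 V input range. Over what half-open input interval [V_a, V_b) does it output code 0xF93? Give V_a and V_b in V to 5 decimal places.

LSB = 3/2^13 = 366.21 µV.
Code 0xF93 = 3987 decimal.
V_a = V_low + 3987·LSB = 1.46008 V; V_b = V_low + 3988·LSB = 1.46045 V.

[1.46008 V, 1.46045 V)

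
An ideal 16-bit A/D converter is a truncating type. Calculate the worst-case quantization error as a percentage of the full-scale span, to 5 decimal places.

Truncating → worst-case error = 1 LSB = V_FS/2^16, so 100/65536 = 0.00152588 % of full scale.

0.00153 %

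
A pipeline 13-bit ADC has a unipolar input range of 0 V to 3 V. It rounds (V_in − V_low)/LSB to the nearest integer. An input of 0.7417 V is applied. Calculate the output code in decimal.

code 2025

Full-scale span = 3 V; LSB = 3/2^13 = 366.21 µV.
(V_in − V_low)/LSB = (0.7417 − 0) / 0.000366211 = 2025.335.
Round → code 2025.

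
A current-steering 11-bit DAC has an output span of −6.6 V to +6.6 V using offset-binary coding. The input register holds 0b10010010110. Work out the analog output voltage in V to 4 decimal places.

0.9668 V

LSB = 13.2 V / 2^11 = 6.445 mV.
Code 0b10010010110 = 1174 decimal.
V_out = (−6.6) + 1174 × 0.00644531 V = 0.966797 V.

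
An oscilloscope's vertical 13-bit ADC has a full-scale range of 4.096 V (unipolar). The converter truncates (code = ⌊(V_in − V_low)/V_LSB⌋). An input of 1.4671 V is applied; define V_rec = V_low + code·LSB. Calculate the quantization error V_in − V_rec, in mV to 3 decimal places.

One LSB is 4.096 V / 8192 = 0.500 mV.
(V_in − V_low)/LSB = (1.4671 − 0)/0.0005 = 2934.2000 → code 2934 (floor).
Reconstructed: 1.467 V.
V_in − V_rec = 0.0001 V = 0.100 mV.

0.100 mV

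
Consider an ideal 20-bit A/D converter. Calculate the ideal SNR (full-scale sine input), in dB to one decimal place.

122.2 dB

SNR ≈ 6.02·N + 1.76 dB = 6.02·20 + 1.76 = 122.16 dB.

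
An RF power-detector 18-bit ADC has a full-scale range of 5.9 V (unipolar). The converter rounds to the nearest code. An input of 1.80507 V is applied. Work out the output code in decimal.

Full-scale span = 5.9 V; LSB = 5.9/2^18 = 22.51 µV.
(V_in − V_low)/LSB = (1.80507 − 0) / 2.25067e-05 = 80201.402.
So the output code is 80201.

code 80201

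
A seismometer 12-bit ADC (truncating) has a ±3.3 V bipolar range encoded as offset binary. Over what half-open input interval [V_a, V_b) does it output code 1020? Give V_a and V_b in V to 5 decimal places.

[-1.65645 V, -1.65483 V)

LSB = 6.6/2^12 = 1.611 mV.
V_a = V_low + 1020·LSB = -1.65645 V; V_b = V_low + 1021·LSB = -1.65483 V.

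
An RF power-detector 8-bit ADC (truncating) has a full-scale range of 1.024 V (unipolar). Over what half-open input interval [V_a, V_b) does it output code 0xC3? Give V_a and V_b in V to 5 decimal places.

[0.78000 V, 0.78400 V)

LSB = 1.024/2^8 = 4.000 mV.
Code 0xC3 = 195 decimal.
V_a = V_low + 195·LSB = 0.78 V; V_b = V_low + 196·LSB = 0.784 V.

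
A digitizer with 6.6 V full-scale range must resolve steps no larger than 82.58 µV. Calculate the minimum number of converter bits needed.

Number of steps required ≥ 6.6 V / 82.58 µV = 79922.50.
Need 2^N ≥ 79922.50; 2^16 = 65536, 2^17 = 131072.
Minimum N = 17.

17 bits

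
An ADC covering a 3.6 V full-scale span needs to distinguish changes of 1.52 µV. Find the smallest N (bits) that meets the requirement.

Number of steps required ≥ 3.6 V / 1.52 µV = 2368421.05.
Need 2^N ≥ 2368421.05; 2^21 = 2097152, 2^22 = 4194304.
Minimum N = 22.

22 bits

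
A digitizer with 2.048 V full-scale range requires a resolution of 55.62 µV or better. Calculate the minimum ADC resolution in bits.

16 bits

Number of steps required ≥ 2.048 V / 55.62 µV = 36821.29.
Need 2^N ≥ 36821.29; 2^15 = 32768, 2^16 = 65536.
Minimum N = 16.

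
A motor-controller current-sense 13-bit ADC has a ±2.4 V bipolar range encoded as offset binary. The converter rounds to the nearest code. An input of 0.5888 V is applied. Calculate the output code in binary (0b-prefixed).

code 0b1001111101101 (decimal 5101)

LSB = 4.8 V / 8192 = 0.586 mV.
Input sits at 5100.885 steps above V_low.
Round → code 5101.
In binary (0b-prefixed): 0b1001111101101.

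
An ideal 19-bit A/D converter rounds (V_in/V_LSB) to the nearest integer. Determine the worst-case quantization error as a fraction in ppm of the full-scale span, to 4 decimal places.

0.9537 ppm

Rounding → worst-case error = ½ LSB = V_FS/2^20, so 1e+06/1048576 = 0.953674 ppm of full scale.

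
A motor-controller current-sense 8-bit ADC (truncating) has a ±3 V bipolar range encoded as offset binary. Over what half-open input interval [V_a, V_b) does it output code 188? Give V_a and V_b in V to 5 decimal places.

LSB = 6/2^8 = 23.438 mV.
V_a = V_low + 188·LSB = 1.40625 V; V_b = V_low + 189·LSB = 1.42969 V.

[1.40625 V, 1.42969 V)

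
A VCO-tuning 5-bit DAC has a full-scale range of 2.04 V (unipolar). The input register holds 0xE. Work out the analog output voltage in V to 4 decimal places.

LSB = 2.04 V / 2^5 = 63.750 mV.
Code 0xE = 14 decimal.
V_out = 0 + 14 × 0.06375 V = 0.8925 V.

0.8925 V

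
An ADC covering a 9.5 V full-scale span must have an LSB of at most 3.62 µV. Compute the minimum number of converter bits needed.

22 bits

Number of steps required ≥ 9.5 V / 3.62 µV = 2624309.39.
Need 2^N ≥ 2624309.39; 2^21 = 2097152, 2^22 = 4194304.
Minimum N = 22.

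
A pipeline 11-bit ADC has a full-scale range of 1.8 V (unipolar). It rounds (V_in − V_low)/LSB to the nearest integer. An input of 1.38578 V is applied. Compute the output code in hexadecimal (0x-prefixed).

code 0x629 (decimal 1577)

Full-scale span = 1.8 V; LSB = 1.8/2^11 = 0.879 mV.
Input sits at 1576.710 steps above V_low.
So the output code is 1577.
In hexadecimal (0x-prefixed): 0x629.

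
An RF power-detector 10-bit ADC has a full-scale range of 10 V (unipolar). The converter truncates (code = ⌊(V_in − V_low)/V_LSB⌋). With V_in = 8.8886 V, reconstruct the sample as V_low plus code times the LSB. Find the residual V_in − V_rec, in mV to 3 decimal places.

One LSB is 10 V / 1024 = 9.766 mV.
(8.8886 − 0)/0.00976562 = 910.1926; ⌊·⌋ gives code 910.
Reconstructed: 8.8867188 V.
V_in − V_rec = 0.00188125 V = 1.881 mV.

1.881 mV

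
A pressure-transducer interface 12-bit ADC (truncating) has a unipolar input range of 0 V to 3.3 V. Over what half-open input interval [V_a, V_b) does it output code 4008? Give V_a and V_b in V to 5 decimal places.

LSB = 3.3/2^12 = 0.806 mV.
V_a = V_low + 4008·LSB = 3.2291 V; V_b = V_low + 4009·LSB = 3.22991 V.

[3.22910 V, 3.22991 V)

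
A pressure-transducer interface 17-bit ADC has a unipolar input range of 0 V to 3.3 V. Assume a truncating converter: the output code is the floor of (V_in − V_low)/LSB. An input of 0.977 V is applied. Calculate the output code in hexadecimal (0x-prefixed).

LSB = 3.3 V / 131072 = 25.18 µV.
(V_in − V_low)/LSB = (0.977 − 0) / 2.5177e-05 = 38805.256.
So the output code is 38805.
In hexadecimal (0x-prefixed): 0x9795.

code 0x9795 (decimal 38805)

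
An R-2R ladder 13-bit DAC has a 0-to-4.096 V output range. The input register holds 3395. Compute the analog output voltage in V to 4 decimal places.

LSB = 4.096 V / 2^13 = 0.500 mV.
V_out = 0 + 3395 × 0.0005 V = 1.6975 V.

1.6975 V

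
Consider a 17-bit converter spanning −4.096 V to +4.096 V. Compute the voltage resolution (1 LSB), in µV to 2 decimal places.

Full-scale span = 8.192 V.
LSB = 8.192 / 2^17 = 8.192 / 131072 = 6.25e-05 V = 62.50 µV.

62.50 µV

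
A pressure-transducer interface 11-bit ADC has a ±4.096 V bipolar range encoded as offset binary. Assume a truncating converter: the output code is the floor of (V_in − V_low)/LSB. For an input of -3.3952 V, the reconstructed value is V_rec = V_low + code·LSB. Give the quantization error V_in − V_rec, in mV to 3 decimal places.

0.800 mV

LSB = 8.192/2^11 = 4.000 mV.
(V_in − V_low)/LSB = (-3.3952 − (−4.096))/0.004 = 175.2000 → code 175 (floor).
Code 175 maps back to (−4.096) + 175×0.004 V = -3.396 V.
Error = -3.3952 − (−3.396) = 0.0008 V = 0.800 mV.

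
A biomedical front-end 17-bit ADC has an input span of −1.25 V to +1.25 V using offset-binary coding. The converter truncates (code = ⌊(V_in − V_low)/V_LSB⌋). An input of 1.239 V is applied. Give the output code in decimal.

code 130495

LSB = 2.5 V / 131072 = 19.07 µV.
(V_in − V_low)/LSB = (1.239 − (−1.25)) / 1.90735e-05 = 130495.283.
So the output code is 130495.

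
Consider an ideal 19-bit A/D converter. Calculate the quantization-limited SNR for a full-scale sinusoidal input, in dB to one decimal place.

SNR ≈ 6.02·N + 1.76 dB = 6.02·19 + 1.76 = 116.14 dB.

116.1 dB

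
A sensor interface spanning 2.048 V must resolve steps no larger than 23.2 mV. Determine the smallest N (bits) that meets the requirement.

Number of steps required ≥ 2.048 V / 23.2 mV = 88.28.
Need 2^N ≥ 88.28; 2^6 = 64, 2^7 = 128.
Minimum N = 7.

7 bits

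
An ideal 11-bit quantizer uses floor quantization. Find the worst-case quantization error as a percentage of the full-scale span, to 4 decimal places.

0.0488 %

Truncating → worst-case error = 1 LSB = V_FS/2^11, so 100/2048 = 0.0488281 % of full scale.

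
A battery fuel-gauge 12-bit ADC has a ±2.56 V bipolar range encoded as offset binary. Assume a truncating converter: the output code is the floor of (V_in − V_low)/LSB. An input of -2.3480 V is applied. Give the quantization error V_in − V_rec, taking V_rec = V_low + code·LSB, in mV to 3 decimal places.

Step size: 5.12 V ÷ 2^12 = 1.250 mV.
(-2.3480 − (−2.56))/0.00125 = 169.6000; ⌊·⌋ gives code 169.
Reconstructed: -2.34875 V.
Error = -2.3480 − (−2.34875) = 0.00075 V = 0.750 mV.

0.750 mV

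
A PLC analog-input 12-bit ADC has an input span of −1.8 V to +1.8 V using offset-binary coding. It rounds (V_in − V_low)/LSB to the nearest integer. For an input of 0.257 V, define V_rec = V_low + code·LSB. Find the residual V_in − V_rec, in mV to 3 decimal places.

Step size: 3.6 V ÷ 2^12 = 0.879 mV.
(0.257 − (−1.8))/0.000878906 = 2340.4089; round gives code 2340.
Reconstructed: 0.25664063 V.
Error = 0.257 − 0.25664063 = 0.000359375 V = 0.359 mV.

0.359 mV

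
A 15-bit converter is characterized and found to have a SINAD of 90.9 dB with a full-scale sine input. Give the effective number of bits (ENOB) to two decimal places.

ENOB = (SINAD − 1.76) / 6.02 = (90.9 − 1.76)/6.02 = 14.807.

14.81 bits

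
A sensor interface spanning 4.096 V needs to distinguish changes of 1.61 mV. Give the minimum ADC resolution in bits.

Number of steps required ≥ 4.096 V / 1.61 mV = 2544.10.
Need 2^N ≥ 2544.10; 2^11 = 2048, 2^12 = 4096.
Minimum N = 12.

12 bits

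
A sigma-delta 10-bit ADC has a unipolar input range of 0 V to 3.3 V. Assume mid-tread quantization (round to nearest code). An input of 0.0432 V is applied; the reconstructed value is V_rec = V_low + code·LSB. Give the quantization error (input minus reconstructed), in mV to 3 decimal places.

1.305 mV

One LSB is 3.3 V / 1024 = 3.223 mV.
(V_in − V_low)/LSB = (0.0432 − 0)/0.00322266 = 13.4051 → code 13 (round).
V_rec = 0 + 13·0.00322266 = 0.041894531 V.
V_in − V_rec = 0.00130547 V = 1.305 mV.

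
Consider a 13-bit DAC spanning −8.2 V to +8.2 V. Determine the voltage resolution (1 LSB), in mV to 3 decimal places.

Full-scale span = 16.4 V.
LSB = 16.4 / 2^13 = 16.4 / 8192 = 0.00200195 V = 2.002 mV.

2.002 mV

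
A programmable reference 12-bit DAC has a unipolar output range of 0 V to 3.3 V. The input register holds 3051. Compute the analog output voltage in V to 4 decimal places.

2.4581 V

LSB = 3.3 V / 2^12 = 0.806 mV.
V_out = 0 + 3051 × 0.000805664 V = 2.45808 V.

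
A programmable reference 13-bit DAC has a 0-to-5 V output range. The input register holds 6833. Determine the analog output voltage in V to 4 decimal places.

4.1705 V

LSB = 5 V / 2^13 = 0.610 mV.
V_out = 0 + 6833 × 0.000610352 V = 4.17053 V.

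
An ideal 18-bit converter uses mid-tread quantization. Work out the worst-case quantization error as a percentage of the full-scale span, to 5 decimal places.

Rounding → worst-case error = ½ LSB = V_FS/2^19, so 100/524288 = 0.000190735 % of full scale.

0.00019 %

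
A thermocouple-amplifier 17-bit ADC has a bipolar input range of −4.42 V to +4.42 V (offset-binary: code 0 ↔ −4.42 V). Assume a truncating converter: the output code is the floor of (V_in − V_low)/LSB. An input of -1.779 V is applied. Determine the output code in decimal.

LSB = 8.84 V / 131072 = 67.44 µV.
(V_in − V_low)/LSB = (-1.779 − (−4.42)) / 6.74438e-05 = 39158.501.
⌊·⌋(39158.501) = 39158.

code 39158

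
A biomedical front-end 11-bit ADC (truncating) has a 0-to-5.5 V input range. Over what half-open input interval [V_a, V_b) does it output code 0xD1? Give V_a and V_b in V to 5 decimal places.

[0.56128 V, 0.56396 V)

LSB = 5.5/2^11 = 2.686 mV.
Code 0xD1 = 209 decimal.
V_a = V_low + 209·LSB = 0.561279 V; V_b = V_low + 210·LSB = 0.563965 V.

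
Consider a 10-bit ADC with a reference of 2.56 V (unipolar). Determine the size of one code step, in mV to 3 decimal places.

2.500 mV

Full-scale span = 2.56 V.
LSB = 2.56 / 2^10 = 2.56 / 1024 = 0.0025 V = 2.500 mV.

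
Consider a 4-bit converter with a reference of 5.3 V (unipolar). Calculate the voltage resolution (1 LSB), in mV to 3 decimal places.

Full-scale span = 5.3 V.
LSB = 5.3 / 2^4 = 5.3 / 16 = 0.33125 V = 331.250 mV.

331.250 mV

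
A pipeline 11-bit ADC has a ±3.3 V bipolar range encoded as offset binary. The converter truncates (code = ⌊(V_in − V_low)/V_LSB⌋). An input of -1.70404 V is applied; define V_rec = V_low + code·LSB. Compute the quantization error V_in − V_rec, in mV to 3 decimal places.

0.745 mV

LSB = 6.6/2^11 = 3.223 mV.
(V_in − V_low)/LSB = (-1.70404 − (−3.3))/0.00322266 = 495.2312 → code 495 (floor).
Reconstructed: -1.7047852 V.
V_in − V_rec = 0.000745156 V = 0.745 mV.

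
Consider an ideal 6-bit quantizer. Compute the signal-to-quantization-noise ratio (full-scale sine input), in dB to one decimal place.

37.9 dB

SNR ≈ 6.02·N + 1.76 dB = 6.02·6 + 1.76 = 37.88 dB.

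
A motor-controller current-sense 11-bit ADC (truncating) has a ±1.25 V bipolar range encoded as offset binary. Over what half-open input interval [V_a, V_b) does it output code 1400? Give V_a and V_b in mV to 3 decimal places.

[458.984 mV, 460.205 mV)

LSB = 2.5/2^11 = 1.221 mV.
V_a = V_low + 1400·LSB = 0.458984 V; V_b = V_low + 1401·LSB = 0.460205 V.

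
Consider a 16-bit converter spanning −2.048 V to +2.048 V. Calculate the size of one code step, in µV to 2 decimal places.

62.50 µV

Full-scale span = 4.096 V.
LSB = 4.096 / 2^16 = 4.096 / 65536 = 6.25e-05 V = 62.50 µV.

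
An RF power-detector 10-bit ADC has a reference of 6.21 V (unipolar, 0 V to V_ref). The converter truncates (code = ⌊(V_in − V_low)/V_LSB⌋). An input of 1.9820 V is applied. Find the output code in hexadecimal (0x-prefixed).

code 0x146 (decimal 326)

Full-scale span = 6.21 V; LSB = 6.21/2^10 = 6.064 mV.
(1.9820 − 0) / 0.00606445 = 326.823 LSBs.
⌊·⌋(326.823) = 326.
In hexadecimal (0x-prefixed): 0x146.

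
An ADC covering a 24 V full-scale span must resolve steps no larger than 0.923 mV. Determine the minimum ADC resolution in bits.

Number of steps required ≥ 24 V / 0.923 mV = 26002.17.
Need 2^N ≥ 26002.17; 2^14 = 16384, 2^15 = 32768.
Minimum N = 15.

15 bits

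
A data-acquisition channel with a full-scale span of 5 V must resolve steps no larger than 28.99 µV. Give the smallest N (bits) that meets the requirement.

18 bits

Number of steps required ≥ 5 V / 28.99 µV = 172473.27.
Need 2^N ≥ 172473.27; 2^17 = 131072, 2^18 = 262144.
Minimum N = 18.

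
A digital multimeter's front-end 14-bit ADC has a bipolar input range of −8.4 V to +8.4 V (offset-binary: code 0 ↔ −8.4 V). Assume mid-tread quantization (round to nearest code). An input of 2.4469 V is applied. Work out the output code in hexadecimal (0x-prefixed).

code 0x2952 (decimal 10578)

Full-scale span = 16.8 V; LSB = 16.8/2^14 = 1.025 mV.
Input sits at 10578.310 steps above V_low.
Round → code 10578.
In hexadecimal (0x-prefixed): 0x2952.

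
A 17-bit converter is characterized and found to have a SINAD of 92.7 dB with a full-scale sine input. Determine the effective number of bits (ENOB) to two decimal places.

15.11 bits

ENOB = (SINAD − 1.76) / 6.02 = (92.7 − 1.76)/6.02 = 15.106.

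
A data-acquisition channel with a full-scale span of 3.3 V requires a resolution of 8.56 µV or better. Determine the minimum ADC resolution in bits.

Number of steps required ≥ 3.3 V / 8.56 µV = 385514.02.
Need 2^N ≥ 385514.02; 2^18 = 262144, 2^19 = 524288.
Minimum N = 19.

19 bits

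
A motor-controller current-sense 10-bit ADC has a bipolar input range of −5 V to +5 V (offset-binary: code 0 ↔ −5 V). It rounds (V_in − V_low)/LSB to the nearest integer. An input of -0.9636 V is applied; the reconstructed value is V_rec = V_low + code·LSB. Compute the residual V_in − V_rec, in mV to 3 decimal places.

LSB = 10/2^10 = 9.766 mV.
Scaled input = 413.3274 LSBs, so code = 413.
Reconstructed: -0.96679688 V.
Difference: 0.00319688 V → 3.197 mV.

3.197 mV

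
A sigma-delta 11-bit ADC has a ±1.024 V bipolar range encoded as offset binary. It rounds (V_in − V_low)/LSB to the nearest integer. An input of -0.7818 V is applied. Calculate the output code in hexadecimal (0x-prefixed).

code 0xF2 (decimal 242)

With 2048 levels over 2.048 V, one step is 1.000 mV.
(V_in − V_low)/LSB = (-0.7818 − (−1.024)) / 0.001 = 242.200.
So the output code is 242.
In hexadecimal (0x-prefixed): 0xF2.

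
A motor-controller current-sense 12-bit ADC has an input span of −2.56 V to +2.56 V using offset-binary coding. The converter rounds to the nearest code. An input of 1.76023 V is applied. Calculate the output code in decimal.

Full-scale span = 5.12 V; LSB = 5.12/2^12 = 1.250 mV.
Input sits at 3456.184 steps above V_low.
round(3456.184) = 3456.

code 3456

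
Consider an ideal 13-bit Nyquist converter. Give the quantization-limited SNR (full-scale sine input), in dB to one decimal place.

SNR ≈ 6.02·N + 1.76 dB = 6.02·13 + 1.76 = 80.02 dB.

80.0 dB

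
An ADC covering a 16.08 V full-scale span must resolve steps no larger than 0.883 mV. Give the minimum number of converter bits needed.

Number of steps required ≥ 16.08 V / 0.883 mV = 18210.65.
Need 2^N ≥ 18210.65; 2^14 = 16384, 2^15 = 32768.
Minimum N = 15.

15 bits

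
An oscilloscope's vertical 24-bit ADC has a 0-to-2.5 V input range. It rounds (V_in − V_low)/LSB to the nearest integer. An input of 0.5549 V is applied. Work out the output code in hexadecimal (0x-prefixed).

LSB = 2.5 V / 16777216 = 0.15 µV.
(0.5549 − 0) / 1.49012e-07 = 3723870.863 LSBs.
So the output code is 3723871.
In hexadecimal (0x-prefixed): 0x38D25F.

code 0x38D25F (decimal 3723871)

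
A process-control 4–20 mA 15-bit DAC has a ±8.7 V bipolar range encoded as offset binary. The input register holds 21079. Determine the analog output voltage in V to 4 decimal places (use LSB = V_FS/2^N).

LSB = 17.4 V / 2^15 = 0.531 mV.
V_out = (−8.7) + 21079 × 0.000531006 V = 2.49307 V.

2.4931 V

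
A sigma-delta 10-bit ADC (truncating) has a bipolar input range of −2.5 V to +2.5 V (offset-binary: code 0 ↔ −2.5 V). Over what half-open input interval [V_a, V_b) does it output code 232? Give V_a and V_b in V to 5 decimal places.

LSB = 5/2^10 = 4.883 mV.
V_a = V_low + 232·LSB = -1.36719 V; V_b = V_low + 233·LSB = -1.3623 V.

[-1.36719 V, -1.36230 V)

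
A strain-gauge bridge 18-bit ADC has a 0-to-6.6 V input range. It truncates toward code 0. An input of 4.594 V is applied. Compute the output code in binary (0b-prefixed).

code 0b101100100011000100 (decimal 182468)

LSB = 6.6 V / 262144 = 25.18 µV.
(4.594 − 0) / 2.5177e-05 = 182468.112 LSBs.
⌊·⌋(182468.112) = 182468.
In binary (0b-prefixed): 0b101100100011000100.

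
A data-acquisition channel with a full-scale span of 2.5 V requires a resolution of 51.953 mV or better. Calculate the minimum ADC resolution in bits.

Number of steps required ≥ 2.5 V / 51.953 mV = 48.12.
Need 2^N ≥ 48.12; 2^5 = 32, 2^6 = 64.
Minimum N = 6.

6 bits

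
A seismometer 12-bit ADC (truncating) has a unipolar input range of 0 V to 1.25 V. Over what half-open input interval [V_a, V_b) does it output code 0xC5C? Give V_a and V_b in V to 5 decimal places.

[0.96558 V, 0.96588 V)

LSB = 1.25/2^12 = 305.18 µV.
Code 0xC5C = 3164 decimal.
V_a = V_low + 3164·LSB = 0.965576 V; V_b = V_low + 3165·LSB = 0.965881 V.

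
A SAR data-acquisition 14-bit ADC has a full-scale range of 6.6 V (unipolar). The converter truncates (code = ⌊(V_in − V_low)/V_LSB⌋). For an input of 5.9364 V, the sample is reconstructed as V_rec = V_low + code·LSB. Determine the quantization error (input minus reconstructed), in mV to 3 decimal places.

0.267 mV

One LSB is 6.6 V / 16384 = 402.83 µV.
Scaled input = 14736.6633 LSBs, so code = 14736.
Reconstructed: 5.9361328 V.
V_in − V_rec = 0.000267188 V = 0.267 mV.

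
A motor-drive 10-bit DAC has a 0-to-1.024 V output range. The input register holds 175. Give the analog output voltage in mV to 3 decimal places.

175.000 mV

LSB = 1.024 V / 2^10 = 1.000 mV.
V_out = 0 + 175 × 0.001 V = 0.175 V.
= 175.000 mV.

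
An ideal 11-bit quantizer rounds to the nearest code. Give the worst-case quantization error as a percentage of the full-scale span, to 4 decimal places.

0.0244 %

Rounding → worst-case error = ½ LSB = V_FS/2^12, so 100/4096 = 0.0244141 % of full scale.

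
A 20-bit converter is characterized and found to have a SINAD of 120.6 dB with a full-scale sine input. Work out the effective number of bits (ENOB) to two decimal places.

ENOB = (SINAD − 1.76) / 6.02 = (120.6 − 1.76)/6.02 = 19.741.

19.74 bits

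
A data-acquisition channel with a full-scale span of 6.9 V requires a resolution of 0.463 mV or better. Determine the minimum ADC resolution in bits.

Number of steps required ≥ 6.9 V / 0.463 mV = 14902.81.
Need 2^N ≥ 14902.81; 2^13 = 8192, 2^14 = 16384.
Minimum N = 14.

14 bits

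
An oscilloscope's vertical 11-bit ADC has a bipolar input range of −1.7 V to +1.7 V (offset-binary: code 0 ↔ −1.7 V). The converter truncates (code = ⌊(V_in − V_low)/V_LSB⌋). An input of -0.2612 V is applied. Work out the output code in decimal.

With 2048 levels over 3.4 V, one step is 1.660 mV.
(V_in − V_low)/LSB = (-0.2612 − (−1.7)) / 0.00166016 = 866.665.
Floor → code 866.

code 866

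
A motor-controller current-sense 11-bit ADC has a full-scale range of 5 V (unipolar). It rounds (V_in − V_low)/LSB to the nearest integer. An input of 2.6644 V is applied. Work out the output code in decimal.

With 2048 levels over 5 V, one step is 2.441 mV.
(V_in − V_low)/LSB = (2.6644 − 0) / 0.00244141 = 1091.338.
So the output code is 1091.

code 1091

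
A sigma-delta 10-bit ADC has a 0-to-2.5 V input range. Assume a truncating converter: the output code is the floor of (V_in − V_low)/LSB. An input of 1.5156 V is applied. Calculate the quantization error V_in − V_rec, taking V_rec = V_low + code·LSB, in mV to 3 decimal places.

One LSB is 2.5 V / 1024 = 2.441 mV.
(V_in − V_low)/LSB = (1.5156 − 0)/0.00244141 = 620.7898 → code 620 (floor).
V_rec = 0 + 620·0.00244141 = 1.5136719 V.
Difference: 0.00192812 V → 1.928 mV.

1.928 mV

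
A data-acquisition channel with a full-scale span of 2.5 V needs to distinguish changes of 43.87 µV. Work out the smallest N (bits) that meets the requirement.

Number of steps required ≥ 2.5 V / 43.87 µV = 56986.55.
Need 2^N ≥ 56986.55; 2^15 = 32768, 2^16 = 65536.
Minimum N = 16.

16 bits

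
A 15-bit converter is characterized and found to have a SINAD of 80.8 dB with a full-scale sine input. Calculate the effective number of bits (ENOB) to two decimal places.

13.13 bits

ENOB = (SINAD − 1.76) / 6.02 = (80.8 − 1.76)/6.02 = 13.130.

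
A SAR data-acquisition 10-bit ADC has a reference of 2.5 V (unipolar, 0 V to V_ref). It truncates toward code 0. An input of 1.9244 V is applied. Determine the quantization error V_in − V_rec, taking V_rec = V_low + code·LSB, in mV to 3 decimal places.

0.572 mV

Step size: 2.5 V ÷ 2^10 = 2.441 mV.
(V_in − V_low)/LSB = (1.9244 − 0)/0.00244141 = 788.2342 → code 788 (floor).
Code 788 maps back to 0 + 788×0.00244141 V = 1.9238281 V.
Error = 1.9244 − 1.9238281 = 0.000571875 V = 0.572 mV.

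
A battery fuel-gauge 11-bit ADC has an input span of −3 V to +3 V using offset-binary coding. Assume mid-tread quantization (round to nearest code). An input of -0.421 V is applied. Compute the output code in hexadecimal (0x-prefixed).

code 0x370 (decimal 880)

Full-scale span = 6 V; LSB = 6/2^11 = 2.930 mV.
(-0.421 − (−3)) / 0.00292969 = 880.299 LSBs.
Round → code 880.
In hexadecimal (0x-prefixed): 0x370.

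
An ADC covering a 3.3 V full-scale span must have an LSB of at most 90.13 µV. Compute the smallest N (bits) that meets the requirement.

16 bits

Number of steps required ≥ 3.3 V / 90.13 µV = 36613.78.
Need 2^N ≥ 36613.78; 2^15 = 32768, 2^16 = 65536.
Minimum N = 16.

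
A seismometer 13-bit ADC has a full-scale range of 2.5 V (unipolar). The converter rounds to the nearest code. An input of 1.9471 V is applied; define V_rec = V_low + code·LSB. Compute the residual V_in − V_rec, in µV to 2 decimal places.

78.52 µV

Step size: 2.5 V ÷ 2^13 = 305.18 µV.
Scaled input = 6380.2573 LSBs, so code = 6380.
Code 6380 maps back to 0 + 6380×0.000305176 V = 1.9470215 V.
Error = 1.9471 − 1.9470215 = 7.85156e-05 V = 78.52 µV.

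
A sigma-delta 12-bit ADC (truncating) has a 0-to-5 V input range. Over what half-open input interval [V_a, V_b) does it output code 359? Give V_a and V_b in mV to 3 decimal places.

[438.232 mV, 439.453 mV)

LSB = 5/2^12 = 1.221 mV.
V_a = V_low + 359·LSB = 0.438232 V; V_b = V_low + 360·LSB = 0.439453 V.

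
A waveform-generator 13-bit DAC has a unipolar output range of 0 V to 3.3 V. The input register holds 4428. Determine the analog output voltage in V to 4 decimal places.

LSB = 3.3 V / 2^13 = 402.83 µV.
V_out = 0 + 4428 × 0.000402832 V = 1.78374 V.

1.7837 V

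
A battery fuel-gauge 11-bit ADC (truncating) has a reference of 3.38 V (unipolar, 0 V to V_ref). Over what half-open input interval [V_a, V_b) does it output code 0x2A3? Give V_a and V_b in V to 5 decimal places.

[1.11401 V, 1.11566 V)

LSB = 3.38/2^11 = 1.650 mV.
Code 0x2A3 = 675 decimal.
V_a = V_low + 675·LSB = 1.11401 V; V_b = V_low + 676·LSB = 1.11566 V.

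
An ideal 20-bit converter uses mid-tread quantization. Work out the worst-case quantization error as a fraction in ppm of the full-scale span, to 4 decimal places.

0.4768 ppm

Rounding → worst-case error = ½ LSB = V_FS/2^21, so 1e+06/2097152 = 0.476837 ppm of full scale.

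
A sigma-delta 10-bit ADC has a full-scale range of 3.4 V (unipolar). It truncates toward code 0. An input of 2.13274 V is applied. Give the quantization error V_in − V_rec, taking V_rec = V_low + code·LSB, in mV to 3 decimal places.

LSB = 3.4/2^10 = 3.320 mV.
Scaled input = 642.3311 LSBs, so code = 642.
V_rec = 0 + 642·0.00332031 = 2.1316406 V.
Error = 2.13274 − 2.1316406 = 0.00109938 V = 1.099 mV.

1.099 mV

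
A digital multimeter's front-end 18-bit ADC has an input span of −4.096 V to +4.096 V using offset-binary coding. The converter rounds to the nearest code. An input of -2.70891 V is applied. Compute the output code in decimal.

LSB = 8.192 V / 262144 = 31.25 µV.
(-2.70891 − (−4.096)) / 3.125e-05 = 44386.880 LSBs.
Round → code 44387.

code 44387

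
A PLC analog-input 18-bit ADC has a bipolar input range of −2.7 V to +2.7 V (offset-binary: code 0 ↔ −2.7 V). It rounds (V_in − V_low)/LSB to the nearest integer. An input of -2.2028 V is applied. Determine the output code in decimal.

With 262144 levels over 5.4 V, one step is 20.60 µV.
(-2.2028 − (−2.7)) / 2.05994e-05 = 24136.666 LSBs.
So the output code is 24137.

code 24137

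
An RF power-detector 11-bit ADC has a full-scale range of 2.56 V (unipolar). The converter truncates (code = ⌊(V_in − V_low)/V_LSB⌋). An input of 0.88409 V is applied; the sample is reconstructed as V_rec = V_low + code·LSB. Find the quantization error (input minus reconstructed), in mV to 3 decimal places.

LSB = 2.56/2^11 = 1.250 mV.
(V_in − V_low)/LSB = (0.88409 − 0)/0.00125 = 707.2720 → code 707 (floor).
Code 707 maps back to 0 + 707×0.00125 V = 0.88375 V.
V_in − V_rec = 0.00034 V = 0.340 mV.

0.340 mV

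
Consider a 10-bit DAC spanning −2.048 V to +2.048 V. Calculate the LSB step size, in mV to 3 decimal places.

4.000 mV

Full-scale span = 4.096 V.
LSB = 4.096 / 2^10 = 4.096 / 1024 = 0.004 V = 4.000 mV.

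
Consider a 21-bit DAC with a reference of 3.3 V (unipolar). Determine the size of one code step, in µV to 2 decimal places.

Full-scale span = 3.3 V.
LSB = 3.3 / 2^21 = 3.3 / 2097152 = 1.57356e-06 V = 1.57 µV.

1.57 µV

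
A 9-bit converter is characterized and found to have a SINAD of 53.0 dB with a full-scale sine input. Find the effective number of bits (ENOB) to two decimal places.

8.51 bits

ENOB = (SINAD − 1.76) / 6.02 = (53.0 − 1.76)/6.02 = 8.512.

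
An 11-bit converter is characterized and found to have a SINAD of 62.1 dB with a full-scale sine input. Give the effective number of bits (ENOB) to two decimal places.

ENOB = (SINAD − 1.76) / 6.02 = (62.1 − 1.76)/6.02 = 10.023.

10.02 bits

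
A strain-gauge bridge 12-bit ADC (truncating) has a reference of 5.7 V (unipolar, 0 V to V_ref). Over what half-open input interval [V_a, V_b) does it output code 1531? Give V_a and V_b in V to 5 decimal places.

[2.13054 V, 2.13193 V)

LSB = 5.7/2^12 = 1.392 mV.
V_a = V_low + 1531·LSB = 2.13054 V; V_b = V_low + 1532·LSB = 2.13193 V.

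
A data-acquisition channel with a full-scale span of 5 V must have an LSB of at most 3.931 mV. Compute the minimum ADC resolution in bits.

Number of steps required ≥ 5 V / 3.931 mV = 1271.94.
Need 2^N ≥ 1271.94; 2^10 = 1024, 2^11 = 2048.
Minimum N = 11.

11 bits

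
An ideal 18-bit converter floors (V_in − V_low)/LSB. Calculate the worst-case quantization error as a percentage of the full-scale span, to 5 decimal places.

0.00038 %

Truncating → worst-case error = 1 LSB = V_FS/2^18, so 100/262144 = 0.00038147 % of full scale.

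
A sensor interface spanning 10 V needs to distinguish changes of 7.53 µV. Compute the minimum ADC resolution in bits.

Number of steps required ≥ 10 V / 7.53 µV = 1328021.25.
Need 2^N ≥ 1328021.25; 2^20 = 1048576, 2^21 = 2097152.
Minimum N = 21.

21 bits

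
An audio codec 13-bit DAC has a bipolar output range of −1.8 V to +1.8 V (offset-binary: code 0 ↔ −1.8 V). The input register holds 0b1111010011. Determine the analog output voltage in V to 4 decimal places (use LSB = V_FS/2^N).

-1.3698 V

LSB = 3.6 V / 2^13 = 439.45 µV.
Code 0b1111010011 = 979 decimal.
V_out = (−1.8) + 979 × 0.000439453 V = -1.36978 V.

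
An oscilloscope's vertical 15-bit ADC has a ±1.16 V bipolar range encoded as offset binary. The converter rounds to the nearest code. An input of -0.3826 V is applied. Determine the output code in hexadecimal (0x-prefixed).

code 0x2AE4 (decimal 10980)

With 32768 levels over 2.32 V, one step is 70.80 µV.
Input sits at 10980.105 steps above V_low.
Round → code 10980.
In hexadecimal (0x-prefixed): 0x2AE4.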